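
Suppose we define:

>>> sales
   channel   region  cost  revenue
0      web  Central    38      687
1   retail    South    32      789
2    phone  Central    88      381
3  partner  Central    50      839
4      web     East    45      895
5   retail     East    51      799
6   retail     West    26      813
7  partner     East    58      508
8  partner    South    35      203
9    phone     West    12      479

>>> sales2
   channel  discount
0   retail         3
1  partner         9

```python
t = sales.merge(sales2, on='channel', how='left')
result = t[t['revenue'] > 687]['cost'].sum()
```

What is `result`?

204

merge on 'channel' (how='left') → 10 rows:
   channel   region  cost  revenue  discount
0      web  Central    38      687       NaN
1   retail    South    32      789       3.0
2    phone  Central    88      381       NaN
3  partner  Central    50      839       9.0
4      web     East    45      895       NaN
5   retail     East    51      799       3.0
6   retail     West    26      813       3.0
7  partner     East    58      508       9.0
8  partner    South    35      203       9.0
9    phone     West    12      479       NaN
filter rows where revenue > 687:
   channel   region  cost  revenue  discount
1   retail    South    32      789       3.0
3  partner  Central    50      839       9.0
4      web     East    45      895       NaN
5   retail     East    51      799       3.0
6   retail     West    26      813       3.0
Then the sum of column 'cost': 204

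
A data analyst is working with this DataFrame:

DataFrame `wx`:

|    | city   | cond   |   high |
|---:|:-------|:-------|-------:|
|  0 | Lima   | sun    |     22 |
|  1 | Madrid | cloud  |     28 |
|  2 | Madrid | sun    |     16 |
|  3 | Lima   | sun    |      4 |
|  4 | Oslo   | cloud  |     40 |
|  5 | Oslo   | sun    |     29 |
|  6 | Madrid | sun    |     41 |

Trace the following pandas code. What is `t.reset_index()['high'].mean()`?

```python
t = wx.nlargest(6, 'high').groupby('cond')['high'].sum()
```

take 6 rows with largest high:
     city   cond  high
6  Madrid    sun    41
4    Oslo  cloud    40
5    Oslo    sun    29
1  Madrid  cloud    28
0    Lima    sun    22
2  Madrid    sun    16
group by cond, sum of high:
cond
cloud     68
sun      108
Name: high, dtype: int64
reset_index():
    cond  high
0  cloud    68
1    sun   108
So mean() = 88.0.

88.0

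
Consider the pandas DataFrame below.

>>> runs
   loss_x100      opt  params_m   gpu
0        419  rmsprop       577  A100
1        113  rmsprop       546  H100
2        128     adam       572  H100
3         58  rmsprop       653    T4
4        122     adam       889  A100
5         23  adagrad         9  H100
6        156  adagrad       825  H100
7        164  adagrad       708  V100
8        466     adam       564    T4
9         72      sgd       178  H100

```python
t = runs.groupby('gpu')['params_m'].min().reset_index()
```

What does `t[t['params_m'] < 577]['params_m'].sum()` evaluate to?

group by gpu, min of params_m:
gpu
A100    577
H100      9
T4      564
V100    708
Name: params_m, dtype: int64
reset_index():
    gpu  params_m
0  A100       577
1  H100         9
2    T4       564
3  V100       708
filter rows where params_m < 577:
    gpu  params_m
1  H100         9
2    T4       564
Reading off the sum of column 'params_m', we get 573.

573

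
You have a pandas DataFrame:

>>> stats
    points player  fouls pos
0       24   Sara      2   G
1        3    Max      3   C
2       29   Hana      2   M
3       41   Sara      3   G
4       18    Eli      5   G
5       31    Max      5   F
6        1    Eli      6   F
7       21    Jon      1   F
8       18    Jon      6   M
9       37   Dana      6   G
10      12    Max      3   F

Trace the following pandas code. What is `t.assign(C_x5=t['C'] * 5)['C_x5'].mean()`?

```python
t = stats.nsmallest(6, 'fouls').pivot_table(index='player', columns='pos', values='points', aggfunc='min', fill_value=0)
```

take 6 rows with smallest fouls:
    points player  fouls pos
7       21    Jon      1   F
0       24   Sara      2   G
2       29   Hana      2   M
1        3    Max      3   C
3       41   Sara      3   G
10      12    Max      3   F
pivot: rows=player, cols=pos, min(points):
pos     C   F   G   M
player               
Hana    0   0   0  29
Jon     0  21   0   0
Max     3  12   0   0
Sara    0   0  24   0
add column C_x5 = t['C'] * 5:
pos     C   F   G   M  C_x5
player                     
Hana    0   0   0  29     0
Jon     0  21   0   0     0
Max     3  12   0   0    15
Sara    0   0  24   0     0
Taking the mean of column 'C_x5' gives 3.75.

3.75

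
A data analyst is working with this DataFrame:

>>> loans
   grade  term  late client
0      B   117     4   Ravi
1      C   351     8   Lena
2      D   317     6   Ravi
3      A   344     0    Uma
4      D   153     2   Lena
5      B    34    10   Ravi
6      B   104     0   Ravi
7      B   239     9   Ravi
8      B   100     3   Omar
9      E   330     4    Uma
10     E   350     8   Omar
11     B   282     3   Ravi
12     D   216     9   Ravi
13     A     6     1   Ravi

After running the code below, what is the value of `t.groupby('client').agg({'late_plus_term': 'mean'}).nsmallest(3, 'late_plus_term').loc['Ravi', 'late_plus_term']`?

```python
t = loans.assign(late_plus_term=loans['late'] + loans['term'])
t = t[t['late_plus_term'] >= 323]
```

323.0

add column late_plus_term = loans['late'] + loans['term']:
   grade  term  late client  late_plus_term
0      B   117     4   Ravi             121
1      C   351     8   Lena             359
2      D   317     6   Ravi             323
3      A   344     0    Uma             344
4      D   153     2   Lena             155
5      B    34    10   Ravi              44
6      B   104     0   Ravi             104
7      B   239     9   Ravi             248
8      B   100     3   Omar             103
9      E   330     4    Uma             334
10     E   350     8   Omar             358
11     B   282     3   Ravi             285
12     D   216     9   Ravi             225
13     A     6     1   Ravi               7
filter rows where late_plus_term >= 323:
   grade  term  late client  late_plus_term
1      C   351     8   Lena             359
2      D   317     6   Ravi             323
3      A   344     0    Uma             344
9      E   330     4    Uma             334
10     E   350     8   Omar             358
group by client, mean of late_plus_term:
        late_plus_term
client                
Lena             359.0
Omar             358.0
Ravi             323.0
Uma              339.0
take 3 rows with smallest late_plus_term:
        late_plus_term
client                
Ravi             323.0
Uma              339.0
Omar             358.0
Then the value at row 'Ravi', column 'late_plus_term': 323.0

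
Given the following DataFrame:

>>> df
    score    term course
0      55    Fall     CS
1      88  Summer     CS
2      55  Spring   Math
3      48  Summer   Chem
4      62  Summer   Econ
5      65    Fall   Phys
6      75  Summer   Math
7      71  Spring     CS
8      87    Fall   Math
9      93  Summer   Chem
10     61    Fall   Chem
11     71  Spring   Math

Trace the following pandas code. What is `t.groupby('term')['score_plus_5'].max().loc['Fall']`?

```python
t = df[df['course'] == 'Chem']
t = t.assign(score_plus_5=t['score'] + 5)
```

filter rows where course == 'Chem':
    score    term course
3      48  Summer   Chem
9      93  Summer   Chem
10     61    Fall   Chem
add column score_plus_5 = t['score'] + 5:
    score    term course  score_plus_5
3      48  Summer   Chem            53
9      93  Summer   Chem            98
10     61    Fall   Chem            66
group by term, max of score_plus_5:
term
Fall      66
Summer    98
Name: score_plus_5, dtype: int64
Reading off the value at index 'Fall', we get 66.

66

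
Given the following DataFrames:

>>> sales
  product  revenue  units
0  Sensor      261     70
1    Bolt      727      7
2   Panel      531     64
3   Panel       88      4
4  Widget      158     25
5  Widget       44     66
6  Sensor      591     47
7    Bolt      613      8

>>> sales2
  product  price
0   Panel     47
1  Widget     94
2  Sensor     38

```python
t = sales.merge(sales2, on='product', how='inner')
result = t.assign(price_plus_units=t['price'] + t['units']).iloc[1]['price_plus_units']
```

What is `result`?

111

merge on 'product' (how='inner') → 6 rows:
  product  revenue  units  price
0  Sensor      261     70     38
1   Panel      531     64     47
2   Panel       88      4     47
3  Widget      158     25     94
4  Widget       44     66     94
5  Sensor      591     47     38
add column price_plus_units = t['price'] + t['units']:
  product  revenue  units  price  price_plus_units
0  Sensor      261     70     38               108
1   Panel      531     64     47               111
2   Panel       88      4     47                51
3  Widget      158     25     94               119
4  Widget       44     66     94               160
5  Sensor      591     47     38                85
So iloc[1]['price_plus_units'] = 111.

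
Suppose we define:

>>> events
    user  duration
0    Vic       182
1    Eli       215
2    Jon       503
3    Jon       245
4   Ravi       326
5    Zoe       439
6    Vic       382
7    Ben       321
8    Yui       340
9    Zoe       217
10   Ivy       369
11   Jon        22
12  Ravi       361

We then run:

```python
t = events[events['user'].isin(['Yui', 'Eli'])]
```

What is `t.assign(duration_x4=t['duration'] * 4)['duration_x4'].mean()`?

filter rows where user in ['Yui', 'Eli']:
  user  duration
1  Eli       215
8  Yui       340
add column duration_x4 = t['duration'] * 4:
  user  duration  duration_x4
1  Eli       215          860
8  Yui       340         1360
The mean of column 'duration_x4' is 1110.0.

1110.0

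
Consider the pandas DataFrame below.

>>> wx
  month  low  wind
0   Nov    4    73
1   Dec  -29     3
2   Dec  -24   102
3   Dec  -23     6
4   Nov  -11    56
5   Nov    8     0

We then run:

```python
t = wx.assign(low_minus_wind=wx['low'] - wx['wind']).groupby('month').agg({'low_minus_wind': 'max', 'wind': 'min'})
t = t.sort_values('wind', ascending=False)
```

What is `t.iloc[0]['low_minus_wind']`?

add column low_minus_wind = wx['low'] - wx['wind']:
  month  low  wind  low_minus_wind
0   Nov    4    73             -69
1   Dec  -29     3             -32
2   Dec  -24   102            -126
3   Dec  -23     6             -29
4   Nov  -11    56             -67
5   Nov    8     0               8
group by month: max(low_minus_wind), min(wind):
       low_minus_wind  wind
month                      
Dec               -29     3
Nov                 8     0
sort by wind descending:
       low_minus_wind  wind
month                      
Dec               -29     3
Nov                 8     0
So iloc[0]['low_minus_wind'] = -29.

-29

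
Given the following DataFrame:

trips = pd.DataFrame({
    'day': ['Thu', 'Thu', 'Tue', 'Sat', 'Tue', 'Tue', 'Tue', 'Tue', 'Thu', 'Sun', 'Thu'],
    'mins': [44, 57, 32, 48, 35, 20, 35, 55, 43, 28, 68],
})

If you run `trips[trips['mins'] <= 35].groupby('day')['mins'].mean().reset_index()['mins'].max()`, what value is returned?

30.5

filter rows where mins <= 35:
   day  mins
2  Tue    32
4  Tue    35
5  Tue    20
6  Tue    35
9  Sun    28
group by day, mean of mins:
day
Sun    28.0
Tue    30.5
Name: mins, dtype: float64
reset_index():
   day  mins
0  Sun  28.0
1  Tue  30.5
Taking the max of column 'mins' gives 30.5.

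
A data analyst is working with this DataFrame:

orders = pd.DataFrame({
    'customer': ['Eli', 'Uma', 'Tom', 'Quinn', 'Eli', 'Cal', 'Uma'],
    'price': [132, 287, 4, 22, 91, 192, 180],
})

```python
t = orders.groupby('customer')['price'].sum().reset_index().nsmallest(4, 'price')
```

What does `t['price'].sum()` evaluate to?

group by customer, sum of price:
customer
Cal      192
Eli      223
Quinn     22
Tom        4
Uma      467
Name: price, dtype: int64
reset_index():
  customer  price
0      Cal    192
1      Eli    223
2    Quinn     22
3      Tom      4
4      Uma    467
take 4 rows with smallest price:
  customer  price
3      Tom      4
2    Quinn     22
0      Cal    192
1      Eli    223

441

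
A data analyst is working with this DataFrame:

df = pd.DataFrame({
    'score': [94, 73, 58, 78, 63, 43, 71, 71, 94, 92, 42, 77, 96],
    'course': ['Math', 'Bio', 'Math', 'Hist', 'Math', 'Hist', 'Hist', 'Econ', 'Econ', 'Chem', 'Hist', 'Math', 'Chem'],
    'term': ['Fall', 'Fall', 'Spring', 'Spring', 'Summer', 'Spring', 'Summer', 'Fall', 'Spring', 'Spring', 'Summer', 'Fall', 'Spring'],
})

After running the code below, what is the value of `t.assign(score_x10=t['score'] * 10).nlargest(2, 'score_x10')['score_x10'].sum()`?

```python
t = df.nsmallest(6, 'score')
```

1420

take 6 rows with smallest score:
    score course    term
10     42   Hist  Summer
5      43   Hist  Spring
2      58   Math  Spring
4      63   Math  Summer
6      71   Hist  Summer
7      71   Econ    Fall
add column score_x10 = t['score'] * 10:
    score course    term  score_x10
10     42   Hist  Summer        420
5      43   Hist  Spring        430
2      58   Math  Spring        580
4      63   Math  Summer        630
6      71   Hist  Summer        710
7      71   Econ    Fall        710
take 2 rows with largest score_x10:
   score course    term  score_x10
6     71   Hist  Summer        710
7     71   Econ    Fall        710
Then the sum of column 'score_x10': 1420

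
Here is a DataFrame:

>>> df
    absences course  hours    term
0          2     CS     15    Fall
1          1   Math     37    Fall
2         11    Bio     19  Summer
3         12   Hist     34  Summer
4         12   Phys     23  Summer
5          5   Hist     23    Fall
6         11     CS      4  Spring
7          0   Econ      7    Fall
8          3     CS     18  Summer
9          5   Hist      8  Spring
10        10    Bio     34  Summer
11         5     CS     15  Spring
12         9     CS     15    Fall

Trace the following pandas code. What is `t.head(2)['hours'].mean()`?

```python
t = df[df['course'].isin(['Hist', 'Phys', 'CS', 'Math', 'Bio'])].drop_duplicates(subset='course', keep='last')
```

30.0

filter rows where course in ['Hist', 'Phys', 'CS', 'Math', 'Bio']:
    absences course  hours    term
0          2     CS     15    Fall
1          1   Math     37    Fall
2         11    Bio     19  Summer
3         12   Hist     34  Summer
4         12   Phys     23  Summer
5          5   Hist     23    Fall
6         11     CS      4  Spring
8          3     CS     18  Summer
9          5   Hist      8  Spring
10        10    Bio     34  Summer
11         5     CS     15  Spring
12         9     CS     15    Fall
drop duplicate course (keep=last):
    absences course  hours    term
1          1   Math     37    Fall
4         12   Phys     23  Summer
9          5   Hist      8  Spring
10        10    Bio     34  Summer
12         9     CS     15    Fall
take first 2 rows:
   absences course  hours    term
1         1   Math     37    Fall
4        12   Phys     23  Summer
Hence 30.0.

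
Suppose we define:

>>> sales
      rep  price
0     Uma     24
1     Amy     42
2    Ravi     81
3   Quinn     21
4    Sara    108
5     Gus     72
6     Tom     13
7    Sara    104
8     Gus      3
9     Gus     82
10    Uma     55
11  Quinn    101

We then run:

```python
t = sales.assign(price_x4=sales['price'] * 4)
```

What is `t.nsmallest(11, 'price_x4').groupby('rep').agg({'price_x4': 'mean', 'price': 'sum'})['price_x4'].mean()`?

224.476190476

add column price_x4 = sales['price'] * 4:
      rep  price  price_x4
0     Uma     24        96
1     Amy     42       168
2    Ravi     81       324
3   Quinn     21        84
4    Sara    108       432
5     Gus     72       288
6     Tom     13        52
7    Sara    104       416
8     Gus      3        12
9     Gus     82       328
10    Uma     55       220
11  Quinn    101       404
take 11 rows with smallest price_x4:
      rep  price  price_x4
8     Gus      3        12
6     Tom     13        52
3   Quinn     21        84
0     Uma     24        96
1     Amy     42       168
10    Uma     55       220
5     Gus     72       288
2    Ravi     81       324
9     Gus     82       328
11  Quinn    101       404
7    Sara    104       416
group by rep: mean(price_x4), sum(price):
         price_x4  price
rep                     
Amy    168.000000     42
Gus    209.333333    157
Quinn  244.000000    122
Ravi   324.000000     81
Sara   416.000000    104
Tom     52.000000     13
Uma    158.000000     79
mean of column 'price_x4' → 224.476190476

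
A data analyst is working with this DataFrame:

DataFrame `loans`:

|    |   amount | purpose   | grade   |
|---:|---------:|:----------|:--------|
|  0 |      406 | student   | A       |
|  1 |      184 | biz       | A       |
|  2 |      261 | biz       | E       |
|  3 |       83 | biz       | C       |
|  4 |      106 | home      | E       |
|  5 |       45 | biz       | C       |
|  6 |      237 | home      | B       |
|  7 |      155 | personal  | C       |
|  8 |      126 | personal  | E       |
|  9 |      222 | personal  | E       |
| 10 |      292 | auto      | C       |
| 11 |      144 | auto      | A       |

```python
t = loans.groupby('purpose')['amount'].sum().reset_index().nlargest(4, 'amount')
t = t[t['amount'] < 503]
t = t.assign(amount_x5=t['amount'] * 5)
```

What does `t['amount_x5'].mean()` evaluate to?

group by purpose, sum of amount:
purpose
auto        436
biz         573
home        343
personal    503
student     406
Name: amount, dtype: int64
reset_index():
    purpose  amount
0      auto     436
1       biz     573
2      home     343
3  personal     503
4   student     406
take 4 rows with largest amount:
    purpose  amount
1       biz     573
3  personal     503
0      auto     436
4   student     406
filter rows where amount < 503:
   purpose  amount
0     auto     436
4  student     406
add column amount_x5 = t['amount'] * 5:
   purpose  amount  amount_x5
0     auto     436       2180
4  student     406       2030

2105.0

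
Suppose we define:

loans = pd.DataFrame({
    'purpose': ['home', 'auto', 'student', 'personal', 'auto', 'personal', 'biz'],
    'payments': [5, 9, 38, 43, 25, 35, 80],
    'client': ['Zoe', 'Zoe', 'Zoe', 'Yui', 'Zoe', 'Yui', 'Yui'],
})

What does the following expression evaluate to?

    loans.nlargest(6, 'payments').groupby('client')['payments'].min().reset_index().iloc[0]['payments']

take 6 rows with largest payments:
    purpose  payments client
6       biz        80    Yui
3  personal        43    Yui
2   student        38    Zoe
5  personal        35    Yui
4      auto        25    Zoe
1      auto         9    Zoe
group by client, min of payments:
client
Yui    35
Zoe     9
Name: payments, dtype: int64
reset_index():
  client  payments
0    Yui        35
1    Zoe         9
The value at position 0, column 'payments' is 35.

35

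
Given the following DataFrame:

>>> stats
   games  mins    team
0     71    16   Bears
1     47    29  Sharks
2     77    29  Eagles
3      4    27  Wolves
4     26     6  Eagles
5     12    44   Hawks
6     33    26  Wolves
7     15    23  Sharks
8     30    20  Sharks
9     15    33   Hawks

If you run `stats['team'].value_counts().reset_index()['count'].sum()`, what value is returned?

10

value_counts of team:
team
Sharks    3
Eagles    2
Wolves    2
Hawks     2
Bears     1
Name: count, dtype: int64
reset_index():
     team  count
0  Sharks      3
1  Eagles      2
2  Wolves      2
3   Hawks      2
4   Bears      1
Finally, sum of column 'count' = 10.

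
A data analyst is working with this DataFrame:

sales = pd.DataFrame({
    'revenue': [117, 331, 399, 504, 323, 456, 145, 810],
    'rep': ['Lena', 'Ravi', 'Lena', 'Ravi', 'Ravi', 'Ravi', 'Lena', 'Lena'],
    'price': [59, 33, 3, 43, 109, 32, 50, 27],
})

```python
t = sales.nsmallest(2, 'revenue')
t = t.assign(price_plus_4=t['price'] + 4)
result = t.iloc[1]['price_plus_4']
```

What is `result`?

take 2 rows with smallest revenue:
   revenue   rep  price
0      117  Lena     59
6      145  Lena     50
add column price_plus_4 = t['price'] + 4:
   revenue   rep  price  price_plus_4
0      117  Lena     59            63
6      145  Lena     50            54
The value at position 1, column 'price_plus_4' is 54.

54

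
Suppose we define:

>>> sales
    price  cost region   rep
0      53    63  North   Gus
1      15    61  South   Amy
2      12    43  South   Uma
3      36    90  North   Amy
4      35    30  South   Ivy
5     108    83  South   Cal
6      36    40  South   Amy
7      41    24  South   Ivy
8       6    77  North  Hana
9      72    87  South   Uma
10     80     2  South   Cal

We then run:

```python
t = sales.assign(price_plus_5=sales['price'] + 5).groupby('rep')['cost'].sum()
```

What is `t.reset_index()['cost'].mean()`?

100.0

add column price_plus_5 = sales['price'] + 5:
    price  cost region   rep  price_plus_5
0      53    63  North   Gus            58
1      15    61  South   Amy            20
2      12    43  South   Uma            17
3      36    90  North   Amy            41
4      35    30  South   Ivy            40
5     108    83  South   Cal           113
6      36    40  South   Amy            41
7      41    24  South   Ivy            46
8       6    77  North  Hana            11
9      72    87  South   Uma            77
10     80     2  South   Cal            85
group by rep, sum of cost:
rep
Amy     191
Cal      85
Gus      63
Hana     77
Ivy      54
Uma     130
Name: cost, dtype: int64
reset_index():
    rep  cost
0   Amy   191
1   Cal    85
2   Gus    63
3  Hana    77
4   Ivy    54
5   Uma   130
Taking the mean of column 'cost' gives 100.0.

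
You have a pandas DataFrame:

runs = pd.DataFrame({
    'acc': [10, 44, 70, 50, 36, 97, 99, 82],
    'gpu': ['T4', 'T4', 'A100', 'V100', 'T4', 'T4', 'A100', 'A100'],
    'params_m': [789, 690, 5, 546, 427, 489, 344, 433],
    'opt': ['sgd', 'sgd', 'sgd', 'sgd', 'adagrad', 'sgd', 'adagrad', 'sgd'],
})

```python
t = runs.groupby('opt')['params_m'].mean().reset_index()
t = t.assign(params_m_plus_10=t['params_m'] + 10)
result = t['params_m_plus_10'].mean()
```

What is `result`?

448.75

group by opt, mean of params_m:
opt
adagrad    385.5
sgd        492.0
Name: params_m, dtype: float64
reset_index():
       opt  params_m
0  adagrad     385.5
1      sgd     492.0
add column params_m_plus_10 = t['params_m'] + 10:
       opt  params_m  params_m_plus_10
0  adagrad     385.5             395.5
1      sgd     492.0             502.0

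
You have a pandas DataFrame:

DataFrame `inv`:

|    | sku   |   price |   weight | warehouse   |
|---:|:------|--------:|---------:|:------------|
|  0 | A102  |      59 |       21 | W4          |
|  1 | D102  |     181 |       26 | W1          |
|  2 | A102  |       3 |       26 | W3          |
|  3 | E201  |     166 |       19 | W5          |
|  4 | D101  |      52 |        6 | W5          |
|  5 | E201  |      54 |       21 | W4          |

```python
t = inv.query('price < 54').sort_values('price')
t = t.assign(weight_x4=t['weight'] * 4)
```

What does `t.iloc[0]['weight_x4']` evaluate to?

104

filter rows where price < 54:
    sku  price  weight warehouse
2  A102      3      26        W3
4  D101     52       6        W5
sort by price:
    sku  price  weight warehouse
2  A102      3      26        W3
4  D101     52       6        W5
add column weight_x4 = t['weight'] * 4:
    sku  price  weight warehouse  weight_x4
2  A102      3      26        W3        104
4  D101     52       6        W5         24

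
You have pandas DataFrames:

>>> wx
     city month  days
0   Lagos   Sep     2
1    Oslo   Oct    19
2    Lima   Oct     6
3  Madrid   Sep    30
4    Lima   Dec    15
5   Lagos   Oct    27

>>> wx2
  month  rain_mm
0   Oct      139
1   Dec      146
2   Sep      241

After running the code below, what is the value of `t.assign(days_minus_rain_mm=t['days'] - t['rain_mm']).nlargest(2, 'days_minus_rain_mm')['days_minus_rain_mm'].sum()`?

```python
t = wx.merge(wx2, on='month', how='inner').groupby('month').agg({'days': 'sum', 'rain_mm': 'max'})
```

-218

merge on 'month' (how='inner') → 6 rows:
     city month  days  rain_mm
0   Lagos   Sep     2      241
1    Oslo   Oct    19      139
2    Lima   Oct     6      139
3  Madrid   Sep    30      241
4    Lima   Dec    15      146
5   Lagos   Oct    27      139
group by month: sum(days), max(rain_mm):
       days  rain_mm
month               
Dec      15      146
Oct      52      139
Sep      32      241
add column days_minus_rain_mm = t['days'] - t['rain_mm']:
       days  rain_mm  days_minus_rain_mm
month                                   
Dec      15      146                -131
Oct      52      139                 -87
Sep      32      241                -209
take 2 rows with largest days_minus_rain_mm:
       days  rain_mm  days_minus_rain_mm
month                                   
Oct      52      139                 -87
Dec      15      146                -131
Finally, sum of column 'days_minus_rain_mm' = -218.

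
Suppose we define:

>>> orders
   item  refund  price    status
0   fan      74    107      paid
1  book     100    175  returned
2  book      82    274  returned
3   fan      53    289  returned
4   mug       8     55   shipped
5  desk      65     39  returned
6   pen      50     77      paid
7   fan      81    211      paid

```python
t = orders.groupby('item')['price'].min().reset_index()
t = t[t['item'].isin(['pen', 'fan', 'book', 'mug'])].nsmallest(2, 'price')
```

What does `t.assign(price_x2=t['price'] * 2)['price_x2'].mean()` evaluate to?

132.0

group by item, min of price:
item
book    175
desk     39
fan     107
mug      55
pen      77
Name: price, dtype: int64
reset_index():
   item  price
0  book    175
1  desk     39
2   fan    107
3   mug     55
4   pen     77
filter rows where item in ['pen', 'fan', 'book', 'mug']:
   item  price
0  book    175
2   fan    107
3   mug     55
4   pen     77
take 2 rows with smallest price:
  item  price
3  mug     55
4  pen     77
add column price_x2 = t['price'] * 2:
  item  price  price_x2
3  mug     55       110
4  pen     77       154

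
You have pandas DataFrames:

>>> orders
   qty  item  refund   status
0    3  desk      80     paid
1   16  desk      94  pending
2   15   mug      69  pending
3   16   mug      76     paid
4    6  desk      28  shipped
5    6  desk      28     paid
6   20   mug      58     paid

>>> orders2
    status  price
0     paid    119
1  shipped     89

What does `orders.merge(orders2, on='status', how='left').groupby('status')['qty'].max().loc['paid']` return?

20

merge on 'status' (how='left') → 7 rows:
   qty  item  refund   status  price
0    3  desk      80     paid  119.0
1   16  desk      94  pending    NaN
2   15   mug      69  pending    NaN
3   16   mug      76     paid  119.0
4    6  desk      28  shipped   89.0
5    6  desk      28     paid  119.0
6   20   mug      58     paid  119.0
group by status, max of qty:
status
paid       20
pending    16
shipped     6
Name: qty, dtype: int64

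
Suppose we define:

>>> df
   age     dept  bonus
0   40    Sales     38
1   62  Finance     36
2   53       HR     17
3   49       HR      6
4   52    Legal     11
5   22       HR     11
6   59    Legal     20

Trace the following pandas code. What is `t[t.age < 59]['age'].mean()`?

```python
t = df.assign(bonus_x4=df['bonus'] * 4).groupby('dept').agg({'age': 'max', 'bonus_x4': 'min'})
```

add column bonus_x4 = df['bonus'] * 4:
   age     dept  bonus  bonus_x4
0   40    Sales     38       152
1   62  Finance     36       144
2   53       HR     17        68
3   49       HR      6        24
4   52    Legal     11        44
5   22       HR     11        44
6   59    Legal     20        80
group by dept: max(age), min(bonus_x4):
         age  bonus_x4
dept                  
Finance   62       144
HR        53        24
Legal     59        44
Sales     40       152
filter rows where age < 59:
       age  bonus_x4
dept                
HR      53        24
Sales   40       152
Then the mean of column 'age': 46.5

46.5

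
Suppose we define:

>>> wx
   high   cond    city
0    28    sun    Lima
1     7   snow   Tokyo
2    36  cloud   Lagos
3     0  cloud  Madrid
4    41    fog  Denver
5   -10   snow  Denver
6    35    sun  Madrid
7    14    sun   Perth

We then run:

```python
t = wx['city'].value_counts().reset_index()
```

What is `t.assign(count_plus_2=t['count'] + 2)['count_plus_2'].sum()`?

value_counts of city:
city
Madrid    2
Denver    2
Lima      1
Tokyo     1
Lagos     1
Perth     1
Name: count, dtype: int64
reset_index():
     city  count
0  Madrid      2
1  Denver      2
2    Lima      1
3   Tokyo      1
4   Lagos      1
5   Perth      1
add column count_plus_2 = t['count'] + 2:
     city  count  count_plus_2
0  Madrid      2             4
1  Denver      2             4
2    Lima      1             3
3   Tokyo      1             3
4   Lagos      1             3
5   Perth      1             3

20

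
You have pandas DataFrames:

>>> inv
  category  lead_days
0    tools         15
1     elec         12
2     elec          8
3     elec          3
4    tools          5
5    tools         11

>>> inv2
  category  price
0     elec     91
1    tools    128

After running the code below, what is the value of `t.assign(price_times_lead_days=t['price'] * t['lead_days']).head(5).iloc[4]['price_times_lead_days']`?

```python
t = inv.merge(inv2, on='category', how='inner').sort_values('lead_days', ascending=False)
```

merge on 'category' (how='inner') → 6 rows:
  category  lead_days  price
0    tools         15    128
1     elec         12     91
2     elec          8     91
3     elec          3     91
4    tools          5    128
5    tools         11    128
sort by lead_days descending:
  category  lead_days  price
0    tools         15    128
1     elec         12     91
5    tools         11    128
2     elec          8     91
4    tools          5    128
3     elec          3     91
add column price_times_lead_days = t['price'] * t['lead_days']:
  category  lead_days  price  price_times_lead_days
0    tools         15    128                   1920
1     elec         12     91                   1092
5    tools         11    128                   1408
2     elec          8     91                    728
4    tools          5    128                    640
3     elec          3     91                    273
take first 5 rows:
  category  lead_days  price  price_times_lead_days
0    tools         15    128                   1920
1     elec         12     91                   1092
5    tools         11    128                   1408
2     elec          8     91                    728
4    tools          5    128                    640
The value at position 4, column 'price_times_lead_days' is 640.

640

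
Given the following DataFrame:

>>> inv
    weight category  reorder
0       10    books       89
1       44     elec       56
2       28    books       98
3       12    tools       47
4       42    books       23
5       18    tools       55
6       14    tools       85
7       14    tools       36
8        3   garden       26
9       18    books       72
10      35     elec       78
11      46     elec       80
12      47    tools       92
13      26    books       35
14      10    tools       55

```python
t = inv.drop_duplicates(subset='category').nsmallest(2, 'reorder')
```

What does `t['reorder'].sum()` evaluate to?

73

drop duplicate category (keep=first):
   weight category  reorder
0      10    books       89
1      44     elec       56
3      12    tools       47
8       3   garden       26
take 2 rows with smallest reorder:
   weight category  reorder
8       3   garden       26
3      12    tools       47
sum of column 'reorder' → 73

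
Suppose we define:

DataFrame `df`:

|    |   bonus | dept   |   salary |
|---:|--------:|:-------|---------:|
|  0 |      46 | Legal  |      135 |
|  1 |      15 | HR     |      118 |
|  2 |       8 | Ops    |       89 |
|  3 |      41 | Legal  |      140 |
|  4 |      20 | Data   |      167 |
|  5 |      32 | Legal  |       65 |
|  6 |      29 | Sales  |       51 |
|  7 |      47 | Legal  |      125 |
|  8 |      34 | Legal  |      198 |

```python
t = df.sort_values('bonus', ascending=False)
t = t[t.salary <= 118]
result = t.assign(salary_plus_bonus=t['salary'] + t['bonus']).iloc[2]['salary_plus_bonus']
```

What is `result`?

133

sort by bonus descending:
   bonus   dept  salary
7     47  Legal     125
0     46  Legal     135
3     41  Legal     140
8     34  Legal     198
5     32  Legal      65
6     29  Sales      51
4     20   Data     167
1     15     HR     118
2      8    Ops      89
filter rows where salary <= 118:
   bonus   dept  salary
5     32  Legal      65
6     29  Sales      51
1     15     HR     118
2      8    Ops      89
add column salary_plus_bonus = t['salary'] + t['bonus']:
   bonus   dept  salary  salary_plus_bonus
5     32  Legal      65                 97
6     29  Sales      51                 80
1     15     HR     118                133
2      8    Ops      89                 97
So iloc[2]['salary_plus_bonus'] = 133.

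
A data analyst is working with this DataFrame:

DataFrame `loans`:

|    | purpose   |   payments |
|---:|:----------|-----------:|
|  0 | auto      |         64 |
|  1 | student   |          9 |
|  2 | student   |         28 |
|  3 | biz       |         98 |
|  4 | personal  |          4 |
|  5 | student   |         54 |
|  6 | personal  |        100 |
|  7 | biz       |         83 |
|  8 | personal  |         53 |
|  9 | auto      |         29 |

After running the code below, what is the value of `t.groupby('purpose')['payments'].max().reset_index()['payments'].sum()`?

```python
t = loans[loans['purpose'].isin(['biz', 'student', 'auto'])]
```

216

filter rows where purpose in ['biz', 'student', 'auto']:
   purpose  payments
0     auto        64
1  student         9
2  student        28
3      biz        98
5  student        54
7      biz        83
9     auto        29
group by purpose, max of payments:
purpose
auto       64
biz        98
student    54
Name: payments, dtype: int64
reset_index():
   purpose  payments
0     auto        64
1      biz        98
2  student        54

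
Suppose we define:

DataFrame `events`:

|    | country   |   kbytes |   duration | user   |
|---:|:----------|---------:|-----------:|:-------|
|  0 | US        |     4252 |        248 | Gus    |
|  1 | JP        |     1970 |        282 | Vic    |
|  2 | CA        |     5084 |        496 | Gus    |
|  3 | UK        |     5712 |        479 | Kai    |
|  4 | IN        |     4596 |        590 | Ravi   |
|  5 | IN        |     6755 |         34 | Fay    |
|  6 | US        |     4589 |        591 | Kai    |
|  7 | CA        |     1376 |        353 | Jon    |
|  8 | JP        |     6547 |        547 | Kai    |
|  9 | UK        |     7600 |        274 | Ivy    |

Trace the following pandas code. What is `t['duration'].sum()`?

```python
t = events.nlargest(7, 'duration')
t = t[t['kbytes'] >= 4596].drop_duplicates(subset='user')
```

take 7 rows with largest duration:
  country  kbytes  duration  user
6      US    4589       591   Kai
4      IN    4596       590  Ravi
8      JP    6547       547   Kai
2      CA    5084       496   Gus
3      UK    5712       479   Kai
7      CA    1376       353   Jon
1      JP    1970       282   Vic
filter rows where kbytes >= 4596:
  country  kbytes  duration  user
4      IN    4596       590  Ravi
8      JP    6547       547   Kai
2      CA    5084       496   Gus
3      UK    5712       479   Kai
drop duplicate user (keep=first):
  country  kbytes  duration  user
4      IN    4596       590  Ravi
8      JP    6547       547   Kai
2      CA    5084       496   Gus
Reading off the sum of column 'duration', we get 1633.

1633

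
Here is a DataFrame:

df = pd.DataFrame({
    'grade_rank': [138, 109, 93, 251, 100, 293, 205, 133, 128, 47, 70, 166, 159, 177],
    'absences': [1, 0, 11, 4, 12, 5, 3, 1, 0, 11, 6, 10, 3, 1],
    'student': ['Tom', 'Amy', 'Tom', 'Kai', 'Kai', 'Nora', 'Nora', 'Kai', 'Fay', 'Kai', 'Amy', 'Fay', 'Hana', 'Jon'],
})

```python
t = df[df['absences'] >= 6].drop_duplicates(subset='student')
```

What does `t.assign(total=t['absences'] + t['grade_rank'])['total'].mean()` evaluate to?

filter rows where absences >= 6:
    grade_rank  absences student
2           93        11     Tom
4          100        12     Kai
9           47        11     Kai
10          70         6     Amy
11         166        10     Fay
drop duplicate student (keep=first):
    grade_rank  absences student
2           93        11     Tom
4          100        12     Kai
10          70         6     Amy
11         166        10     Fay
add column total = t['absences'] + t['grade_rank']:
    grade_rank  absences student  total
2           93        11     Tom    104
4          100        12     Kai    112
10          70         6     Amy     76
11         166        10     Fay    176

117.0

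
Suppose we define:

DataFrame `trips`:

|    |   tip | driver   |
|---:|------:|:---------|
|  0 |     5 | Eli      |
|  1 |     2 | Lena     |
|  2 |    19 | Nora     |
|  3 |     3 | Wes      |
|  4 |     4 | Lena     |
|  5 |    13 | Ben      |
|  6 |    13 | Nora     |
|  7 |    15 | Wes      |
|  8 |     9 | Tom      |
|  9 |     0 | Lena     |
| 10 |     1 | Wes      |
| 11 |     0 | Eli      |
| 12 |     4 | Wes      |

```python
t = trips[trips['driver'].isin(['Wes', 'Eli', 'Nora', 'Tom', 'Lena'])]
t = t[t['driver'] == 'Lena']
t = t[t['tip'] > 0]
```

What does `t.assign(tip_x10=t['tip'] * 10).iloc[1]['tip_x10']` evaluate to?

filter rows where driver in ['Wes', 'Eli', 'Nora', 'Tom', 'Lena']:
    tip driver
0     5    Eli
1     2   Lena
2    19   Nora
3     3    Wes
4     4   Lena
6    13   Nora
7    15    Wes
8     9    Tom
9     0   Lena
10    1    Wes
11    0    Eli
12    4    Wes
filter rows where driver == 'Lena':
   tip driver
1    2   Lena
4    4   Lena
9    0   Lena
filter rows where tip > 0:
   tip driver
1    2   Lena
4    4   Lena
add column tip_x10 = t['tip'] * 10:
   tip driver  tip_x10
1    2   Lena       20
4    4   Lena       40

40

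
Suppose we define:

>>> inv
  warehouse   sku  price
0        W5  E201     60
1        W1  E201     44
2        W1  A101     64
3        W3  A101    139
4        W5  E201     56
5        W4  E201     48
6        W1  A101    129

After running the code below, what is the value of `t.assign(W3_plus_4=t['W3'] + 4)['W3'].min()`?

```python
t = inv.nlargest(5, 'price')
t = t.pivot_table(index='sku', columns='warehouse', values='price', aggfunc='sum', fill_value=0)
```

0

take 5 rows with largest price:
  warehouse   sku  price
3        W3  A101    139
6        W1  A101    129
2        W1  A101     64
0        W5  E201     60
4        W5  E201     56
pivot: rows=sku, cols=warehouse, sum(price):
warehouse   W1   W3   W5
sku                     
A101       193  139    0
E201         0    0  116
add column W3_plus_4 = t['W3'] + 4:
warehouse   W1   W3   W5  W3_plus_4
sku                                
A101       193  139    0        143
E201         0    0  116          4
Hence 0.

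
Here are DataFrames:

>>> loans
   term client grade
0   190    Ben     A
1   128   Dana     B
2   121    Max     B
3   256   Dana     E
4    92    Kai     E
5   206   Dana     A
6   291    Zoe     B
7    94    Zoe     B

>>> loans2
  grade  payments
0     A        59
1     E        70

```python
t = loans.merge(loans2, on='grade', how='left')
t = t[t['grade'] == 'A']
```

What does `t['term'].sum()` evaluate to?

396

merge on 'grade' (how='left') → 8 rows:
   term client grade  payments
0   190    Ben     A      59.0
1   128   Dana     B       NaN
2   121    Max     B       NaN
3   256   Dana     E      70.0
4    92    Kai     E      70.0
5   206   Dana     A      59.0
6   291    Zoe     B       NaN
7    94    Zoe     B       NaN
filter rows where grade == 'A':
   term client grade  payments
0   190    Ben     A      59.0
5   206   Dana     A      59.0
The sum of column 'term' is 396.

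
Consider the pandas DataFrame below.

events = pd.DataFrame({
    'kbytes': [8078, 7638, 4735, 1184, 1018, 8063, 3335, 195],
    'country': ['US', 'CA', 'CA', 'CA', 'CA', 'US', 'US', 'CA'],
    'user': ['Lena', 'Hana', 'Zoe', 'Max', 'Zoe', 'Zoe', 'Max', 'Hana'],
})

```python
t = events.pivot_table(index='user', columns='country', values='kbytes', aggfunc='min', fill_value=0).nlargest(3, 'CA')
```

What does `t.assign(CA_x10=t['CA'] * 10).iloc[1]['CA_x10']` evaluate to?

pivot: rows=user, cols=country, min(kbytes):
country    CA    US
user               
Hana      195     0
Lena        0  8078
Max      1184  3335
Zoe      1018  8063
take 3 rows with largest CA:
country    CA    US
user               
Max      1184  3335
Zoe      1018  8063
Hana      195     0
add column CA_x10 = t['CA'] * 10:
country    CA    US  CA_x10
user                       
Max      1184  3335   11840
Zoe      1018  8063   10180
Hana      195     0    1950

10180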